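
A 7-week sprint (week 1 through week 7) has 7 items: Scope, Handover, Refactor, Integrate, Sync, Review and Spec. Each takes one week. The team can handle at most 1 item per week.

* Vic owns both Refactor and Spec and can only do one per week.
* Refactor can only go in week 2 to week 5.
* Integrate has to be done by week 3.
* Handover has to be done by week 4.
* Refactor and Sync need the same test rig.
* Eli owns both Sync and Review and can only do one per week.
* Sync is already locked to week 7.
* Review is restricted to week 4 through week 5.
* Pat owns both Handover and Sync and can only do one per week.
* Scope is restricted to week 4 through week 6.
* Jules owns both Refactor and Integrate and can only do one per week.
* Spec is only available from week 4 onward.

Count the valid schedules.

Splitting on Scope: it can be week 4 (4), week 5 (4), week 6 (8). Listing each branch's schedules as (Handover, Refactor, Integrate, Sync, Review, Spec) by week number:
Scope=week 4: (1,2,3,7,5,6) (1,3,2,7,5,6) (2,3,1,7,5,6) (3,2,1,7,5,6) — 4.
Scope=week 5: (1,2,3,7,4,6) (1,3,2,7,4,6) (2,3,1,7,4,6) (3,2,1,7,4,6) — 4.
Scope=week 6: (1,2,3,7,4,5) (1,2,3,7,5,4) (1,3,2,7,4,5) (1,3,2,7,5,4) (2,3,1,7,4,5) (2,3,1,7,5,4) (3,2,1,7,4,5) (3,2,1,7,5,4) — 8.
Summing: 4 + 4 + 8 = 16.

16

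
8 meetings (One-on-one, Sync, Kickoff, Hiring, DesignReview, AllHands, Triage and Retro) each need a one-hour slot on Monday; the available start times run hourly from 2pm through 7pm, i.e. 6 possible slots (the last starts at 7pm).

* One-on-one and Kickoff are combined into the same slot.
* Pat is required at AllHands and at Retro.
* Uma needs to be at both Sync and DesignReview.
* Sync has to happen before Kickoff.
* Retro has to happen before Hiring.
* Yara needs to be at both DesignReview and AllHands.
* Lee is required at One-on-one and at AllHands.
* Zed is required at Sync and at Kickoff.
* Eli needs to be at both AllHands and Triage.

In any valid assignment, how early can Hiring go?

Precedence pushes Hiring to at least 3pm.
Hiring at 3pm is achievable: DesignReview -> 3pm, Hiring -> 3pm, Triage -> 2pm, Kickoff -> 3pm, AllHands -> 4pm, One-on-one -> 3pm, Retro -> 2pm, Sync -> 2pm.

3pm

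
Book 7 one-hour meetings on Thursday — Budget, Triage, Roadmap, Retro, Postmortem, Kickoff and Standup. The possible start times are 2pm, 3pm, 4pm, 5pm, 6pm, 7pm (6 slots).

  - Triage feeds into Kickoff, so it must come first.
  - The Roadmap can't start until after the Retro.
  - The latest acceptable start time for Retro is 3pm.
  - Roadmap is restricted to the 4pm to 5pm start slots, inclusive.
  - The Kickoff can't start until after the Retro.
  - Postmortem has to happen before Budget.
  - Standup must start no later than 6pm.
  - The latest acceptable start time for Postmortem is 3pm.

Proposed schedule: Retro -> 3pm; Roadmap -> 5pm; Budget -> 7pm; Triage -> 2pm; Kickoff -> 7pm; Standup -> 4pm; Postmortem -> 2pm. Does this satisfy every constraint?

The Roadmap can't start until after the Retro — holds.
The Kickoff can't start until after the Retro — holds.
The latest acceptable start time for Retro is 3pm — holds.
Postmortem has to happen before Budget — holds.
Roadmap is restricted to the 4pm to 5pm start slots, inclusive — holds.
Standup must start no later than 6pm — holds.
Triage feeds into Kickoff, so it must come first — holds.
The latest acceptable start time for Postmortem is 3pm — holds.

Yes, all constraints hold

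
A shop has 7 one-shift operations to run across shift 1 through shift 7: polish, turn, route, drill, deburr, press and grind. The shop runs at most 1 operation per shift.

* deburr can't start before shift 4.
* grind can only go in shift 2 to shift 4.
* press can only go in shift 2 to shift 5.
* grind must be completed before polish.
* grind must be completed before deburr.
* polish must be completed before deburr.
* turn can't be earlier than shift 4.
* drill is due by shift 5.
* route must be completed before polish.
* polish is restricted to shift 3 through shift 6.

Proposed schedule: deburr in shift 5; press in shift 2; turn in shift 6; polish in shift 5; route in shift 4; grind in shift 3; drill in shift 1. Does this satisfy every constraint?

Invalid. The shop runs at most 1 operation per shift.

deburr can't start before shift 4 — holds.
drill is due by shift 5 — holds.
grind must be completed before deburr — holds.
grind must be completed before polish — holds.
polish must be completed before deburr — violated.
polish is restricted to shift 3 through shift 6 — holds.
The shop runs at most 1 operation per shift — violated.
route must be completed before polish — holds.
turn can't be earlier than shift 4 — holds.
grind can only go in shift 2 to shift 4 — holds.
press can only go in shift 2 to shift 5 — holds.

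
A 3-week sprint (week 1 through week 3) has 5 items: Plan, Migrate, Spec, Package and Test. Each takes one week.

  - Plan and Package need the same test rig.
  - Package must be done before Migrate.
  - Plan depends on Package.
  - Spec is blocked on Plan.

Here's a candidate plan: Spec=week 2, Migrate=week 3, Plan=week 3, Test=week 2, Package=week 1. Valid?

Spec is blocked on Plan — violated.
Plan and Package need the same test rig — holds.
Plan depends on Package — holds.
Package must be done before Migrate — holds.

Invalid. Spec is blocked on Plan.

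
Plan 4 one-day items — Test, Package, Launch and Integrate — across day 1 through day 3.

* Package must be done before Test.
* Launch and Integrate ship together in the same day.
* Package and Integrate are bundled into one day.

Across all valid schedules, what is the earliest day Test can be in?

day 2

Precedence pushes Test to at least day 2.
Test at day 2 is achievable: Integrate=day 1; Test=day 2; Package=day 1; Launch=day 1.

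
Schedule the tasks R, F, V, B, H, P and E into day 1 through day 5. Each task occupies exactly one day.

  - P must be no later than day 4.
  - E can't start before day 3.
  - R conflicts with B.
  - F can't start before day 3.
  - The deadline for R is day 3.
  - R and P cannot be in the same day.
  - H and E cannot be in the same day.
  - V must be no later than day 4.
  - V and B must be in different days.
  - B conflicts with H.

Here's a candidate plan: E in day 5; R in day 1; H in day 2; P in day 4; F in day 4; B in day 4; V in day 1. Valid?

B conflicts with H — holds.
R and P cannot be in the same day — holds.
V must be no later than day 4 — holds.
H and E cannot be in the same day — holds.
The deadline for R is day 3 — holds.
F can't start before day 3 — holds.
V and B must be in different days — holds.
P must be no later than day 4 — holds.
R conflicts with B — holds.
E can't start before day 3 — holds.

Yes, all constraints hold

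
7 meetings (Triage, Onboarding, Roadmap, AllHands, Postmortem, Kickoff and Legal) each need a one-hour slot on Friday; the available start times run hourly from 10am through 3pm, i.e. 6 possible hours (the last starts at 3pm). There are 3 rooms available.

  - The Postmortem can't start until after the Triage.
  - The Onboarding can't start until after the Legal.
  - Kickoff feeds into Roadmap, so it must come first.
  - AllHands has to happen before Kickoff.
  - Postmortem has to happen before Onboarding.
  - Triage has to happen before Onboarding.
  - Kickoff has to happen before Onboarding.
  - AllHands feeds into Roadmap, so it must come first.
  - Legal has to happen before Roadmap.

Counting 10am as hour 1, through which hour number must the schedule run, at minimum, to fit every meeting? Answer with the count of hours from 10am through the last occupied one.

The precedence chain requires at least 3 distinct hours.
With at most 3 per hour and 7 meetings, at least 3 hours are needed.
3 works (last occupied hour: 12pm): for example Roadmap -> 12pm; Onboarding -> 12pm; Kickoff -> 11am; Postmortem -> 11am; AllHands -> 10am; Legal -> 10am; Triage -> 10am.

3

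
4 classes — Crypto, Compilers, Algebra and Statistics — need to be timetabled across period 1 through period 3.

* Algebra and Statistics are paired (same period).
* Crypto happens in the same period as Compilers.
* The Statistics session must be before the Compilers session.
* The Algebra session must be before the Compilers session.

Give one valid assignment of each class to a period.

Crypto -> period 2; Compilers -> period 2; Statistics -> period 1; Algebra -> period 1

Checking: Statistics(period 1) before Compilers(period 2); Algebra(period 1) before Compilers(period 2); Algebra = Statistics = period 1; Crypto = Compilers = period 2.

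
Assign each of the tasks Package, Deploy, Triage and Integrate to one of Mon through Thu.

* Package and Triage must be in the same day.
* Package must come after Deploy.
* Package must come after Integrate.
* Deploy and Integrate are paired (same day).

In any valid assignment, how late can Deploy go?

Wed

Downstream work caps Deploy at Wed.
Deploy at Wed is achievable: Deploy=Wed; Integrate=Wed; Triage=Thu; Package=Thu.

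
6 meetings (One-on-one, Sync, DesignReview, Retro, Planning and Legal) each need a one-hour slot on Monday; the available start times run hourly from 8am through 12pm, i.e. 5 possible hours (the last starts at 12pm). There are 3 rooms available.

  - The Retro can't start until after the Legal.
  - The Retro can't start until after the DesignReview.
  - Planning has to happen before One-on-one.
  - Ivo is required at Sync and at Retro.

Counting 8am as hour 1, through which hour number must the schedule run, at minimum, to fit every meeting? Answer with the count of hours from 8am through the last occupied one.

3 hours

The precedence chain requires at least 2 distinct hours.
With at most 3 per hour and 6 meetings, at least 2 hours are needed.
Could 2 hours be enough, i.e. nothing placed later than 9am? No: One-on-one must come after Planning (at 8am or later) → {9am}; Planning must come before One-on-one (at 9am or earlier) → {8am}; Retro must come after DesignReview (at 8am or later) → {9am}; DesignReview must come before Retro (at 9am or earlier) → {8am}; Legal must come before Retro (at 9am or earlier) → {8am}; Sync can't share with Retro (9am) → {8am}; that puts Sync, DesignReview, Planning and Legal all in 8am — more than 3 per hour.
So 2 hours is not enough.
3 works (last occupied hour: 10am): for example Sync -> 10am; One-on-one -> 9am; DesignReview -> 8am; Planning -> 8am; Retro -> 9am; Legal -> 8am.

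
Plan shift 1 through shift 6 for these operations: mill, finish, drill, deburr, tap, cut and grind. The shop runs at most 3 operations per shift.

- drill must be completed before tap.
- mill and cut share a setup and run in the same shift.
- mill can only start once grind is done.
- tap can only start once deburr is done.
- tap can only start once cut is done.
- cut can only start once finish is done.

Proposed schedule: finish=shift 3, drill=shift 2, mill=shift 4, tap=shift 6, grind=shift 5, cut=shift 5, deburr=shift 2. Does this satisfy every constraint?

mill can only start once grind is done — violated.
The shop runs at most 3 operations per shift — holds.
tap can only start once deburr is done — holds.
drill must be completed before tap — holds.
cut can only start once finish is done — holds.
mill and cut share a setup and run in the same shift — violated.
tap can only start once cut is done — holds.

No. mill can only start once grind is done is not satisfied.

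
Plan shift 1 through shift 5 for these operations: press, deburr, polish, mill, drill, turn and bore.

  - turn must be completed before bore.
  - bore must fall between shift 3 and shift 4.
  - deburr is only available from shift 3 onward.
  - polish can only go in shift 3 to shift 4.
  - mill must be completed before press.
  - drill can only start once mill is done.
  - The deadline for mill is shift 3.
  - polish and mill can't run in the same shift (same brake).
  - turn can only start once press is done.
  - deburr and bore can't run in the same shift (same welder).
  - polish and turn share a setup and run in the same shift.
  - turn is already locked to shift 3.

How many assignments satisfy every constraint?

8

Splitting on deburr: it can be shift 3 (4), shift 5 (4). Listing each branch's schedules as (press, polish, mill, drill, turn, bore) by shift number:
deburr=shift 3: (2,3,1,2,3,4) (2,3,1,3,3,4) (2,3,1,4,3,4) (2,3,1,5,3,4) — 4.
deburr=shift 5: (2,3,1,2,3,4) (2,3,1,3,3,4) (2,3,1,4,3,4) (2,3,1,5,3,4) — 4.
Summing: 4 + 4 = 8.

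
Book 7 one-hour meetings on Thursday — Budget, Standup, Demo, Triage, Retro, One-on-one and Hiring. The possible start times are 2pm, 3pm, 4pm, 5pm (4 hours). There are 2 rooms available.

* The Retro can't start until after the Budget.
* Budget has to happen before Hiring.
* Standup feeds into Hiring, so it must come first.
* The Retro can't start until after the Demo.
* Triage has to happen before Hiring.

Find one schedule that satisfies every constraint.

Triage -> 3pm, Budget -> 2pm, Hiring -> 4pm, Retro -> 4pm, Standup -> 2pm, One-on-one -> 5pm, Demo -> 3pm

Checking: Demo(3pm) before Retro(4pm); Triage(3pm) before Hiring(4pm); Budget(2pm) before Hiring(4pm); Standup(2pm) before Hiring(4pm); Budget(2pm) before Retro(4pm); max 2 per hour (cap 2).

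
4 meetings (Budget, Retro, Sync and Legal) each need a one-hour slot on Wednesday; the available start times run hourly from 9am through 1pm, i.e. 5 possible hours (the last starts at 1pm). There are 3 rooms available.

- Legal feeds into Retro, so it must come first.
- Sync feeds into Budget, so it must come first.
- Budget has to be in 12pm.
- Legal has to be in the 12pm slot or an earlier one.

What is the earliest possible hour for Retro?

Precedence pushes Retro to at least 10am.
Retro at 10am is achievable: Sync=9am; Retro=10am; Budget=12pm; Legal=9am.

10am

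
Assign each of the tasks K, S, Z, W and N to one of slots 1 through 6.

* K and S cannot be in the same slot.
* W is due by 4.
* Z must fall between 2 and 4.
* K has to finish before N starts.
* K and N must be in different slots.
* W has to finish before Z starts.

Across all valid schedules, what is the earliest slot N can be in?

Precedence pushes N to at least 2.
N at 2 is achievable: W=1; S=2; K=1; Z=2; N=2.

2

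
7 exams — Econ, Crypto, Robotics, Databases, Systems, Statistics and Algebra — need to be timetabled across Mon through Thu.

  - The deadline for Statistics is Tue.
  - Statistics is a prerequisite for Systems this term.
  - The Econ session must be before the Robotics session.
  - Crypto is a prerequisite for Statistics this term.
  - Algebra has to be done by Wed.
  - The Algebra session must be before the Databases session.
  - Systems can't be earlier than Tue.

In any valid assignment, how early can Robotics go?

Tue

Precedence pushes Robotics to at least Tue.
Robotics at Tue is achievable: Crypto in Mon, Statistics in Tue, Robotics in Tue, Databases in Tue, Econ in Mon, Systems in Wed, Algebra in Mon.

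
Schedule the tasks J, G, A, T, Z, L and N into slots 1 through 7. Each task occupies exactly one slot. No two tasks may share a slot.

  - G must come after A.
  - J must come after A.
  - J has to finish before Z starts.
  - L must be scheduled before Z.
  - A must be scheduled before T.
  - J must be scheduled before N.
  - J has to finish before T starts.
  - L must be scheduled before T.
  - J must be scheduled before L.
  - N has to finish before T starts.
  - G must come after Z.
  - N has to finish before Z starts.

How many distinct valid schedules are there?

6

Splitting on G: it can be 6 (2), 7 (4). Listing each branch's schedules as (J, A, T, Z, L, N):
G=6: (2,1,7,5,3,4) (2,1,7,5,4,3) — 2.
G=7: (2,1,5,6,3,4) (2,1,5,6,4,3) (2,1,6,5,3,4) (2,1,6,5,4,3) — 4.
Summing: 2 + 4 = 6.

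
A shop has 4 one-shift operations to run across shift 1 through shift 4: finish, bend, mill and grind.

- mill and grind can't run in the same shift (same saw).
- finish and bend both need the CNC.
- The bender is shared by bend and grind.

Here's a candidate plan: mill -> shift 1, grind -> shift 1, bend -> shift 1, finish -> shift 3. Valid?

finish and bend both need the CNC — holds.
The bender is shared by bend and grind — violated.
mill and grind can't run in the same shift (same saw) — violated.

No. The bender is shared by bend and grind is not satisfied.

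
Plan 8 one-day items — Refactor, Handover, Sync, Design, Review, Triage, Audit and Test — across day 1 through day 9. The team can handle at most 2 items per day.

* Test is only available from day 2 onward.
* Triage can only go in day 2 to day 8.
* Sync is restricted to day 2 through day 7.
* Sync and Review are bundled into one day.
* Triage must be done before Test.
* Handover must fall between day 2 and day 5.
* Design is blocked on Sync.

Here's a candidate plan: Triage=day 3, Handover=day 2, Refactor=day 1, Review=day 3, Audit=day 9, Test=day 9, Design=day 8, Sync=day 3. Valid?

Sync is restricted to day 2 through day 7 — holds.
Sync and Review are bundled into one day — holds.
Handover must fall between day 2 and day 5 — holds.
Triage must be done before Test — holds.
Triage can only go in day 2 to day 8 — holds.
Design is blocked on Sync — holds.
The team can handle at most 2 items per day — violated.
Test is only available from day 2 onward — holds.

No. The team can handle at most 2 items per day is not satisfied.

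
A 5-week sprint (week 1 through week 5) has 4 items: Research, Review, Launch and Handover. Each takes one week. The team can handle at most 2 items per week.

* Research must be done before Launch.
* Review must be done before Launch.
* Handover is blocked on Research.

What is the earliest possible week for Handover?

Precedence pushes Handover to at least week 2.
Handover at week 2 is achievable: Handover -> week 2, Research -> week 1, Launch -> week 2, Review -> week 1.

week 2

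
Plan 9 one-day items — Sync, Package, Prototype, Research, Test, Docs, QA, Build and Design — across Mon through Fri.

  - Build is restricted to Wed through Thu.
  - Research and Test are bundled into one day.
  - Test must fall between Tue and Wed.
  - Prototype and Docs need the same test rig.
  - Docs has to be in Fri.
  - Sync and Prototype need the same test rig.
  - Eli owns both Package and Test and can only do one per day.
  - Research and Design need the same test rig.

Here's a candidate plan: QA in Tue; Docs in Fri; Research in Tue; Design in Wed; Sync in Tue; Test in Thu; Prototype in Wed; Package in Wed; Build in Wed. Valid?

Invalid. Research and Test are bundled into one day.

Research and Design need the same test rig — holds.
Prototype and Docs need the same test rig — holds.
Test must fall between Tue and Wed — violated.
Docs has to be in Fri — holds.
Research and Test are bundled into one day — violated.
Build is restricted to Wed through Thu — holds.
Sync and Prototype need the same test rig — holds.
Eli owns both Package and Test and can only do one per day — holds.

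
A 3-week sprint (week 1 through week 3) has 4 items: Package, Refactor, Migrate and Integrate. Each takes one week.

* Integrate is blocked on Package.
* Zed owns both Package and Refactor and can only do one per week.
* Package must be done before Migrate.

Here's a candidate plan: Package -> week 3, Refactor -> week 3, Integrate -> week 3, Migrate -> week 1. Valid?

Zed owns both Package and Refactor and can only do one per week — violated.
Package must be done before Migrate — violated.
Integrate is blocked on Package — violated.

Invalid. Package must be done before Migrate.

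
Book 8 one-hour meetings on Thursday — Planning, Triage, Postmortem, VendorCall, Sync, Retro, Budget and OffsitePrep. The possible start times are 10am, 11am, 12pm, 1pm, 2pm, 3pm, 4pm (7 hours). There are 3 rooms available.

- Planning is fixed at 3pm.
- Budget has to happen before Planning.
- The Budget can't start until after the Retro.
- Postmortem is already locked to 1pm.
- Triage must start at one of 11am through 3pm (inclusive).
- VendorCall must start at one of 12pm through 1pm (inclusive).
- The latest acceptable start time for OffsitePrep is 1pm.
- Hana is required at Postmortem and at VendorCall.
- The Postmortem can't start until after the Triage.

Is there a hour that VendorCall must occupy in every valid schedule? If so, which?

VendorCall's window is 12pm–1pm.
Postmortem is fixed at 1pm, and VendorCall can't share a hour with Postmortem.
So VendorCall must be 12pm.

12pm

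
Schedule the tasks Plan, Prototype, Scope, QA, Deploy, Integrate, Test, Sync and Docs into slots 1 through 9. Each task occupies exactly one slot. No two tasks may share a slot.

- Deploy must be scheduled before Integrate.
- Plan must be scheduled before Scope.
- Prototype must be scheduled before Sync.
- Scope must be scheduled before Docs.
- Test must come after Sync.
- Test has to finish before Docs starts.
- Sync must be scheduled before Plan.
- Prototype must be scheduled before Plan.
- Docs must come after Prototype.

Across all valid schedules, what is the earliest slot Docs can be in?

6

Precedence pushes Docs to at least 5.
Docs at 6 is achievable: QA=9; Test=5; Prototype=1; Deploy=7; Docs=6; Plan=3; Scope=4; Sync=2; Integrate=8.
Nothing earlier works — the capacity limit rule out every slot before 6.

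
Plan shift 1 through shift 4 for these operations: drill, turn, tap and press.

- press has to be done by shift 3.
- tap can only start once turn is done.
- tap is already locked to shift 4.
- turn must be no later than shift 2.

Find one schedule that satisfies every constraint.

drill=shift 1; tap=shift 4; turn=shift 1; press=shift 1

Checking: turn(shift 1) before tap(shift 4); turn=shift 1 in [shift 1,shift 2]; press=shift 1 in [shift 1,shift 3]; tap=shift 4 in [shift 4,shift 4].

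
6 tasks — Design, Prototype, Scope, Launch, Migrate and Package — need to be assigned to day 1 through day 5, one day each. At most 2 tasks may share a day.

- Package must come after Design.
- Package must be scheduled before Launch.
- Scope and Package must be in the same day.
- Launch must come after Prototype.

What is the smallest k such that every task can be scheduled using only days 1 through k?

3

The precedence chain requires at least 3 distinct days.
With at most 2 per day and 6 tasks, at least 3 days are needed.
3 works (last occupied day: day 3): for example Package -> day 2; Migrate -> day 3; Prototype -> day 1; Scope -> day 2; Launch -> day 3; Design -> day 1.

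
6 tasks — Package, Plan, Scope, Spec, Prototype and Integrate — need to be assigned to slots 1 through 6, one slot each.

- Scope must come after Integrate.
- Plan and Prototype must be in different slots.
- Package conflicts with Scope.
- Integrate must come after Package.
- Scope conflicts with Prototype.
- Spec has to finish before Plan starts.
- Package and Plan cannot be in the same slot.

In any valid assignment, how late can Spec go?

Downstream work caps Spec at 5.
Spec at 5 is achievable: Spec in 5; Package in 1; Scope in 3; Integrate in 2; Prototype in 1; Plan in 6.

5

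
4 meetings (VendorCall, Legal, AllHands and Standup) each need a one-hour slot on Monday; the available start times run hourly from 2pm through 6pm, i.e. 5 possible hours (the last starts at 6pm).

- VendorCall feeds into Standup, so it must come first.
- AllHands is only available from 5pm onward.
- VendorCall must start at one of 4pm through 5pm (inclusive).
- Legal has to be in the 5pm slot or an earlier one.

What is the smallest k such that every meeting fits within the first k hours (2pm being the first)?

The precedence chain requires at least 2 distinct hours.
AllHands can't be placed before 5pm — that is hour 4 counting from 2pm — so the schedule must run through at least 4 hours.
4 works (last occupied hour: 5pm): for example Legal in 2pm, Standup in 5pm, AllHands in 5pm, VendorCall in 4pm.

4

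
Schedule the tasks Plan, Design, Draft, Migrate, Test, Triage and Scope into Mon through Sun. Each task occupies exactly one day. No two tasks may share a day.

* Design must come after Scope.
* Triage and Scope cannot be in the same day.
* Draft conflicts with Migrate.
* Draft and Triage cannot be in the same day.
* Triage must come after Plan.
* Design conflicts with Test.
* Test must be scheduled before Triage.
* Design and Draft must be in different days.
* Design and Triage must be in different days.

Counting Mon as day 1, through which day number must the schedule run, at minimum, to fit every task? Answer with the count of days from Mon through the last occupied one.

The precedence chain requires at least 2 distinct days.
With at most 1 per day and 7 tasks, at least 7 days are needed.
7 works (last occupied day: Sun): for example Plan in Mon, Design in Fri, Triage in Wed, Scope in Thu, Test in Tue, Migrate in Sun, Draft in Sat.

7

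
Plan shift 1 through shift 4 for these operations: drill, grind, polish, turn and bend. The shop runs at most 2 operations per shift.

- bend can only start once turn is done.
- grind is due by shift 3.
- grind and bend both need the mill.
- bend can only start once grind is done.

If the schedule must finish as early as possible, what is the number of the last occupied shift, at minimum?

shift 3

The precedence chain requires at least 2 distinct shifts.
With at most 2 per shift and 5 operations, at least 3 shifts are needed.
3 works (last occupied shift: shift 3): for example turn -> shift 1; grind -> shift 1; drill -> shift 2; bend -> shift 2; polish -> shift 3.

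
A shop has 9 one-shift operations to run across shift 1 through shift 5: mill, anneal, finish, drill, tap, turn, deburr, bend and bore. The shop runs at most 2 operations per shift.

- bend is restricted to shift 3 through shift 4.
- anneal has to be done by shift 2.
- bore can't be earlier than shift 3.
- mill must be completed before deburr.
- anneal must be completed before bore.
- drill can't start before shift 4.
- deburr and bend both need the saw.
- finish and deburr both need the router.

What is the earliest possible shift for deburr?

Precedence pushes deburr to at least shift 2.
deburr at shift 2 is achievable: finish in shift 4; drill in shift 4; deburr in shift 2; anneal in shift 1; turn in shift 5; tap in shift 2; bend in shift 3; bore in shift 3; mill in shift 1.

shift 2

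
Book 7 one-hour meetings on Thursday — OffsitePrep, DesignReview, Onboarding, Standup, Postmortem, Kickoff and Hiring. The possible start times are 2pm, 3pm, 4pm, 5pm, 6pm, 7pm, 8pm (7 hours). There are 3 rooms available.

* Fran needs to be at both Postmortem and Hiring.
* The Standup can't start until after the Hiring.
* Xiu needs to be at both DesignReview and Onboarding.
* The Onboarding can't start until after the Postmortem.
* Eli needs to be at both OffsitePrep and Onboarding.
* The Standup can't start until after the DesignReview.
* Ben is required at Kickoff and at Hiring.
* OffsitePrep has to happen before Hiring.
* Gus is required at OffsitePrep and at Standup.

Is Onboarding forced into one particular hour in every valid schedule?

No

Onboarding can be 3pm (e.g. OffsitePrep=2pm, Standup=4pm, Onboarding=3pm, Hiring=3pm, Postmortem=2pm, Kickoff=4pm, DesignReview=2pm) or 4pm (e.g. Onboarding=4pm; DesignReview=2pm; Hiring=3pm; OffsitePrep=2pm; Postmortem=2pm; Standup=4pm; Kickoff=4pm).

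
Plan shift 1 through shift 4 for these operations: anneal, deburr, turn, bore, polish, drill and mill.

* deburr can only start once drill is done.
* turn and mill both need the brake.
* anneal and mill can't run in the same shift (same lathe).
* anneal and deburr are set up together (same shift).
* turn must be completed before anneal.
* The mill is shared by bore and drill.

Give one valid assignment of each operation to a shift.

anneal -> shift 2, deburr -> shift 2, bore -> shift 2, mill -> shift 3, turn -> shift 1, drill -> shift 1, polish -> shift 1

Checking: drill(shift 1) before deburr(shift 2); turn(shift 1) before anneal(shift 2); bore(shift 2) != drill(shift 1); anneal(shift 2) != mill(shift 3); turn(shift 1) != mill(shift 3); anneal = deburr = shift 2.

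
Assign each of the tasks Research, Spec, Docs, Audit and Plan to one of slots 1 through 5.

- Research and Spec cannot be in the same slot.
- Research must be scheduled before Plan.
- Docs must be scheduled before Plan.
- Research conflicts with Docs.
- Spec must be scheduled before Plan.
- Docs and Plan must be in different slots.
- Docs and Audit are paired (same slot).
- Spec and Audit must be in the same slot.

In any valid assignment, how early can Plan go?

3

Precedence pushes Plan to at least 2.
Plan at 3 is achievable: Docs in 2, Audit in 2, Plan in 3, Research in 1, Spec in 2.
Nothing earlier works — the conflict constraints rule out every slot before 3.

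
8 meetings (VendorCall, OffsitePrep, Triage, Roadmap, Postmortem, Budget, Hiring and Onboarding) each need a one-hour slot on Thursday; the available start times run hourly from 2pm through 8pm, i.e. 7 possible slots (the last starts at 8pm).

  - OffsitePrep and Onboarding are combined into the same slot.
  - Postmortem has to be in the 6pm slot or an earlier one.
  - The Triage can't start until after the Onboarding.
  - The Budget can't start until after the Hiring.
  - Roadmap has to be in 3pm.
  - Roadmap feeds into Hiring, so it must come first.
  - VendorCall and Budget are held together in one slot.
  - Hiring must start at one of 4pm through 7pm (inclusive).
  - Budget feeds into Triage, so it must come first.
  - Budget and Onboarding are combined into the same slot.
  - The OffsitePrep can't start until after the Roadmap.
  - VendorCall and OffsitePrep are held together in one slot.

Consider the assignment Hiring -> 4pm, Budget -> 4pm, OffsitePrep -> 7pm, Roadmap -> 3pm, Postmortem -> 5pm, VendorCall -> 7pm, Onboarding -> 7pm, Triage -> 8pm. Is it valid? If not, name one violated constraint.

Postmortem has to be in the 6pm slot or an earlier one — holds.
Hiring must start at one of 4pm through 7pm (inclusive) — holds.
VendorCall and Budget are held together in one slot — violated.
OffsitePrep and Onboarding are combined into the same slot — holds.
VendorCall and OffsitePrep are held together in one slot — holds.
Budget and Onboarding are combined into the same slot — violated.
The Budget can't start until after the Hiring — violated.
Roadmap has to be in 3pm — holds.
Roadmap feeds into Hiring, so it must come first — holds.
The OffsitePrep can't start until after the Roadmap — holds.
Budget feeds into Triage, so it must come first — holds.
The Triage can't start until after the Onboarding — holds.

No. VendorCall and Budget are held together in one slot is not satisfied.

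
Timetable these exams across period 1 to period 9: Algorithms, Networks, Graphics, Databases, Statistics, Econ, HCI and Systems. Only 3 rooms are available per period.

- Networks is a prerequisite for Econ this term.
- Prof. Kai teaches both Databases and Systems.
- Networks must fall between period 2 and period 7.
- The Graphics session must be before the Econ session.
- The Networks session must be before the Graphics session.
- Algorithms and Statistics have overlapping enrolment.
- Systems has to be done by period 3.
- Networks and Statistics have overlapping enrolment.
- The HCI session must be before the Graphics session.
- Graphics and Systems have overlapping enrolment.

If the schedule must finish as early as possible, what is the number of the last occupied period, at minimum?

The precedence chain requires at least 3 distinct periods.
With at most 3 per period and 8 exams, at least 3 periods are needed.
Propagating the time windows through the other constraints, Econ can't land before period 4, so the schedule must run through at least period 4.
4 works (last occupied period: period 4): for example Databases=period 2, HCI=period 1, Econ=period 4, Systems=period 1, Graphics=period 3, Networks=period 2, Algorithms=period 1, Statistics=period 3.

period 4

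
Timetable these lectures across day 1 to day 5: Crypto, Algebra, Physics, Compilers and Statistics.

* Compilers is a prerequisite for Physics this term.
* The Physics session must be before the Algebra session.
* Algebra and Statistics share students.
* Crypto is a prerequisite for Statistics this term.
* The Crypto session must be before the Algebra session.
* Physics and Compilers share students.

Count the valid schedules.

59

Splitting on Crypto: it can be day 1 (30), day 2 (20), day 3 (9). Listing each branch's schedules as (Algebra, Physics, Compilers, Statistics) by day number:
Crypto=day 1: (3,2,1,2) (3,2,1,4) (3,2,1,5) (4,2,1,2) (4,2,1,3) (4,2,1,5) (4,3,1,2) (4,3,1,3) (4,3,1,5) (4,3,2,2) (4,3,2,3) (4,3,2,5) (5,2,1,2) (5,2,1,3) (5,2,1,4) (5,3,1,2) (5,3,1,3) (5,3,1,4) (5,3,2,2) (5,3,2,3) (5,3,2,4) (5,4,1,2) (5,4,1,3) (5,4,1,4) (5,4,2,2) (5,4,2,3) (5,4,2,4) (5,4,3,2) (5,4,3,3) (5,4,3,4) — 30.
Crypto=day 2: (3,2,1,4) (3,2,1,5) (4,2,1,3) (4,2,1,5) (4,3,1,3) (4,3,1,5) (4,3,2,3) (4,3,2,5) (5,2,1,3) (5,2,1,4) (5,3,1,3) (5,3,1,4) (5,3,2,3) (5,3,2,4) (5,4,1,3) (5,4,1,4) (5,4,2,3) (5,4,2,4) (5,4,3,3) (5,4,3,4) — 20.
Crypto=day 3: (4,2,1,5) (4,3,1,5) (4,3,2,5) (5,2,1,4) (5,3,1,4) (5,3,2,4) (5,4,1,4) (5,4,2,4) (5,4,3,4) — 9.
Summing: 30 + 20 + 9 = 59.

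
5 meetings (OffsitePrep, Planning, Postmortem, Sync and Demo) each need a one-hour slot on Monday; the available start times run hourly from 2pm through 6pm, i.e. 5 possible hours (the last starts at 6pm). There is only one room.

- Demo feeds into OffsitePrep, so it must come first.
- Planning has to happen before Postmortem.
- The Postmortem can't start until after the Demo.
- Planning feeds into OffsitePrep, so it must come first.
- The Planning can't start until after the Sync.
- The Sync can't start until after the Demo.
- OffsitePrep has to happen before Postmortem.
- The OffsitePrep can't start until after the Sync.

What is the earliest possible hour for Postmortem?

6pm

Precedence pushes Postmortem to at least 6pm.
Postmortem at 6pm is achievable: Postmortem -> 6pm, OffsitePrep -> 5pm, Planning -> 4pm, Demo -> 2pm, Sync -> 3pm.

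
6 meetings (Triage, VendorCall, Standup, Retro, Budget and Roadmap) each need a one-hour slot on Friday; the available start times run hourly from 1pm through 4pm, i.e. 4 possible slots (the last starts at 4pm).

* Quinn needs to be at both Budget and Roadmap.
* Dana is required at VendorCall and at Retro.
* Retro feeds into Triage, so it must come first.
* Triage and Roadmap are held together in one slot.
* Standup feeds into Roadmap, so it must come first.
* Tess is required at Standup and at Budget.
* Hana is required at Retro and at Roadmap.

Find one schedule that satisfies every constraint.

Triage=2pm; Roadmap=2pm; Budget=3pm; VendorCall=2pm; Standup=1pm; Retro=1pm

Checking: Standup(1pm) before Roadmap(2pm); Retro(1pm) before Triage(2pm); Retro(1pm) != Roadmap(2pm); Budget(3pm) != Roadmap(2pm); Standup(1pm) != Budget(3pm); VendorCall(2pm) != Retro(1pm); Triage = Roadmap = 2pm.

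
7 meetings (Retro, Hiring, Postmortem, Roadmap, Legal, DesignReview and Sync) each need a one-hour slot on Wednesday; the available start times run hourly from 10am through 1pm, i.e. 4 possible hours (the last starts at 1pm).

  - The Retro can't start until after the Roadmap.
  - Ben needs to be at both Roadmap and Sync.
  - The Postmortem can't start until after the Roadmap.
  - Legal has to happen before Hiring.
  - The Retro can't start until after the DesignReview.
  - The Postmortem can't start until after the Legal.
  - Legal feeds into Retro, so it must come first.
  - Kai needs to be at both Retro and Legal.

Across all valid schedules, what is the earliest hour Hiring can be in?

11am

Precedence pushes Hiring to at least 11am.
Hiring at 11am is achievable: Hiring in 11am, Legal in 10am, Sync in 11am, DesignReview in 10am, Retro in 11am, Roadmap in 10am, Postmortem in 11am.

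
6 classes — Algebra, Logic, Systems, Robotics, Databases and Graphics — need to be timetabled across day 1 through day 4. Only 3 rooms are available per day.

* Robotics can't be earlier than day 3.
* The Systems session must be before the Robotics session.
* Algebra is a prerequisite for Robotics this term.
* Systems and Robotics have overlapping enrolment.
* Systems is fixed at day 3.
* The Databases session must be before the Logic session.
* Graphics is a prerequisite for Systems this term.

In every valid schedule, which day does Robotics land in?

Robotics's window is day 3–day 4.
Systems is fixed at day 3, and Robotics can't share a day with Systems.
So Robotics must be day 4.

day 4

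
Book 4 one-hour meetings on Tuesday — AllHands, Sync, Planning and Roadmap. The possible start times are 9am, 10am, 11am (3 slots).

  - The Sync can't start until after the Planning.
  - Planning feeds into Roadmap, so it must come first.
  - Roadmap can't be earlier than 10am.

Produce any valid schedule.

Sync=10am; AllHands=9am; Roadmap=10am; Planning=9am

Checking: Planning(9am) before Roadmap(10am); Planning(9am) before Sync(10am); Roadmap=10am in [10am,11am].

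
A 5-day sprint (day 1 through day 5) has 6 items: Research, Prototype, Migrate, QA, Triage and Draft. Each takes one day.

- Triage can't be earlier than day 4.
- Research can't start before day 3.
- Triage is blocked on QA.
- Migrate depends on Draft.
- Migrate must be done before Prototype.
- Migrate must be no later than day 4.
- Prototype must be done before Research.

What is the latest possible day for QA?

day 4

Downstream work caps QA at day 4.
QA at day 4 is achievable: Draft -> day 1; Prototype -> day 3; Research -> day 4; QA -> day 4; Triage -> day 5; Migrate -> day 2.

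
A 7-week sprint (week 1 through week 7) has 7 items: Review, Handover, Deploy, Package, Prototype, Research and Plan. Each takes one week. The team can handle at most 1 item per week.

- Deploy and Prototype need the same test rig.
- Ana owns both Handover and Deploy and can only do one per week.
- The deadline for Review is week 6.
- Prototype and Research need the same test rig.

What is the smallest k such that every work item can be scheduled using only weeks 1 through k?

7

With at most 1 per week and 7 work items, at least 7 weeks are needed.
7 works (last occupied week: week 7): for example Deploy -> week 3; Prototype -> week 5; Research -> week 6; Plan -> week 7; Package -> week 4; Review -> week 1; Handover -> week 2.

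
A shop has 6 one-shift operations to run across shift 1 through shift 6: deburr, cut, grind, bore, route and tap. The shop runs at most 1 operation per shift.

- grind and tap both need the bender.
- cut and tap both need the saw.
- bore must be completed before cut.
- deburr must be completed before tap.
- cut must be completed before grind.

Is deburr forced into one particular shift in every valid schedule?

deburr can be shift 1 (e.g. deburr=shift 1; tap=shift 5; route=shift 6; grind=shift 4; cut=shift 3; bore=shift 2) or shift 2 (e.g. grind -> shift 4; cut -> shift 3; tap -> shift 5; bore -> shift 1; route -> shift 6; deburr -> shift 2).

No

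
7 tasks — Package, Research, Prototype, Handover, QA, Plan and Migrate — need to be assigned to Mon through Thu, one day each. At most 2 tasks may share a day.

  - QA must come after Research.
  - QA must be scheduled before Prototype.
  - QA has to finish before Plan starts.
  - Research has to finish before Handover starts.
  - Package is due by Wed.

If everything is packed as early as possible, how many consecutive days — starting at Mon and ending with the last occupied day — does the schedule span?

The precedence chain requires at least 3 distinct days.
With at most 2 per day and 7 tasks, at least 4 days are needed.
4 works (last occupied day: Thu): for example Prototype -> Wed, Plan -> Wed, Research -> Mon, Handover -> Tue, QA -> Tue, Package -> Mon, Migrate -> Thu.

4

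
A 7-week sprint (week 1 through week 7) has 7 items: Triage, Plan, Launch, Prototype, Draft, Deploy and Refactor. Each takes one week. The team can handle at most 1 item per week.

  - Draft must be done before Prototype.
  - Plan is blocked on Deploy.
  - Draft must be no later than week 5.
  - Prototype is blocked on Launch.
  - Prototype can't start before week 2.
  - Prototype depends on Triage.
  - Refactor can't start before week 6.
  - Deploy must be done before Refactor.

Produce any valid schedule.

Plan in week 7; Launch in week 3; Deploy in week 5; Refactor in week 6; Triage in week 2; Prototype in week 4; Draft in week 1

Checking: Launch(week 3) before Prototype(week 4); Draft(week 1) before Prototype(week 4); Triage(week 2) before Prototype(week 4); Deploy(week 5) before Refactor(week 6); Deploy(week 5) before Plan(week 7); Draft=week 1 in [week 1,week 5]; Prototype=week 4 in [week 2,week 7]; Refactor=week 6 in [week 6,week 7]; max 1 per week (cap 1).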